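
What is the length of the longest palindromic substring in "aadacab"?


Input: "aadacab"
Checking substrings for palindromes:
  [1:4] "ada" (len 3) => palindrome
  [3:6] "aca" (len 3) => palindrome
  [0:2] "aa" (len 2) => palindrome
Longest palindromic substring: "ada" with length 3

3


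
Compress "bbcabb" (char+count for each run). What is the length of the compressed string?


Input: bbcabb
Runs:
  'b' x 2 => "b2"
  'c' x 1 => "c1"
  'a' x 1 => "a1"
  'b' x 2 => "b2"
Compressed: "b2c1a1b2"
Compressed length: 8

8


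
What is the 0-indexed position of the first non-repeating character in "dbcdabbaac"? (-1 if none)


Input: dbcdabbaac
Character frequencies:
  'a': 3
  'b': 3
  'c': 2
  'd': 2
Scanning left to right for freq == 1:
  Position 0 ('d'): freq=2, skip
  Position 1 ('b'): freq=3, skip
  Position 2 ('c'): freq=2, skip
  Position 3 ('d'): freq=2, skip
  Position 4 ('a'): freq=3, skip
  Position 5 ('b'): freq=3, skip
  Position 6 ('b'): freq=3, skip
  Position 7 ('a'): freq=3, skip
  Position 8 ('a'): freq=3, skip
  Position 9 ('c'): freq=2, skip
  No unique character found => answer = -1

-1


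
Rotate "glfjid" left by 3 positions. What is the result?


Input: "glfjid", rotate left by 3
First 3 characters: "glf"
Remaining characters: "jid"
Concatenate remaining + first: "jid" + "glf" = "jidglf"

jidglf


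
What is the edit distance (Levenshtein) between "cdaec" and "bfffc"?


Computing edit distance: "cdaec" -> "bfffc"
DP table:
           b    f    f    f    c
      0    1    2    3    4    5
  c   1    1    2    3    4    4
  d   2    2    2    3    4    5
  a   3    3    3    3    4    5
  e   4    4    4    4    4    5
  c   5    5    5    5    5    4
Edit distance = dp[5][5] = 4

4


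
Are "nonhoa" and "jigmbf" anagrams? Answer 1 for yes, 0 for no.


Strings: "nonhoa", "jigmbf"
Sorted first:  ahnnoo
Sorted second: bfgijm
Differ at position 0: 'a' vs 'b' => not anagrams

0


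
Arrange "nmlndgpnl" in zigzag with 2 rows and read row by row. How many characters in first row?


Zigzag "nmlndgpnl" into 2 rows:
Placing characters:
  'n' => row 0
  'm' => row 1
  'l' => row 0
  'n' => row 1
  'd' => row 0
  'g' => row 1
  'p' => row 0
  'n' => row 1
  'l' => row 0
Rows:
  Row 0: "nldpl"
  Row 1: "mngn"
First row length: 5

5


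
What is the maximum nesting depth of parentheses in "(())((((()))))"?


Input: "(())((((()))))"
Tracking depth:
  Position 0 '(': depth becomes 1
  Position 1 '(': depth becomes 2
  Position 2 ')': depth becomes 1
  Position 3 ')': depth becomes 0
  Position 4 '(': depth becomes 1
  Position 5 '(': depth becomes 2
  Position 6 '(': depth becomes 3
  Position 7 '(': depth becomes 4
  Position 8 '(': depth becomes 5
  Position 9 ')': depth becomes 4
  Position 10 ')': depth becomes 3
  Position 11 ')': depth becomes 2
  Position 12 ')': depth becomes 1
  Position 13 ')': depth becomes 0
Maximum depth reached: 5

5


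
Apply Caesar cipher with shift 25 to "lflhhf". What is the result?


Caesar cipher: shift "lflhhf" by 25
  'l' (pos 11) + 25 = pos 10 = 'k'
  'f' (pos 5) + 25 = pos 4 = 'e'
  'l' (pos 11) + 25 = pos 10 = 'k'
  'h' (pos 7) + 25 = pos 6 = 'g'
  'h' (pos 7) + 25 = pos 6 = 'g'
  'f' (pos 5) + 25 = pos 4 = 'e'
Result: kekgge

kekgge


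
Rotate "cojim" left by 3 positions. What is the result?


Input: "cojim", rotate left by 3
First 3 characters: "coj"
Remaining characters: "im"
Concatenate remaining + first: "im" + "coj" = "imcoj"

imcoj


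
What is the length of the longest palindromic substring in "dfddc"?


Input: "dfddc"
Checking substrings for palindromes:
  [0:3] "dfd" (len 3) => palindrome
  [2:4] "dd" (len 2) => palindrome
Longest palindromic substring: "dfd" with length 3

3


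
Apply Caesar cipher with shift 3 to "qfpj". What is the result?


Caesar cipher: shift "qfpj" by 3
  'q' (pos 16) + 3 = pos 19 = 't'
  'f' (pos 5) + 3 = pos 8 = 'i'
  'p' (pos 15) + 3 = pos 18 = 's'
  'j' (pos 9) + 3 = pos 12 = 'm'
Result: tism

tism


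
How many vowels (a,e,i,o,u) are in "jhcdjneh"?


Input: jhcdjneh
Checking each character:
  'j' at position 0: consonant
  'h' at position 1: consonant
  'c' at position 2: consonant
  'd' at position 3: consonant
  'j' at position 4: consonant
  'n' at position 5: consonant
  'e' at position 6: vowel (running total: 1)
  'h' at position 7: consonant
Total vowels: 1

1


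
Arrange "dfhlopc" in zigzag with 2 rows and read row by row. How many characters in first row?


Zigzag "dfhlopc" into 2 rows:
Placing characters:
  'd' => row 0
  'f' => row 1
  'h' => row 0
  'l' => row 1
  'o' => row 0
  'p' => row 1
  'c' => row 0
Rows:
  Row 0: "dhoc"
  Row 1: "flp"
First row length: 4

4


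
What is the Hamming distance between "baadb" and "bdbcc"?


Comparing "baadb" and "bdbcc" position by position:
  Position 0: 'b' vs 'b' => same
  Position 1: 'a' vs 'd' => differ
  Position 2: 'a' vs 'b' => differ
  Position 3: 'd' vs 'c' => differ
  Position 4: 'b' vs 'c' => differ
Total differences (Hamming distance): 4

4


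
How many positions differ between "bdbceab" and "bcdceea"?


Comparing "bdbceab" and "bcdceea" position by position:
  Position 0: 'b' vs 'b' => same
  Position 1: 'd' vs 'c' => DIFFER
  Position 2: 'b' vs 'd' => DIFFER
  Position 3: 'c' vs 'c' => same
  Position 4: 'e' vs 'e' => same
  Position 5: 'a' vs 'e' => DIFFER
  Position 6: 'b' vs 'a' => DIFFER
Positions that differ: 4

4


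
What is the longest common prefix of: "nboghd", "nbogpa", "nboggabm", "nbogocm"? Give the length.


Words: nboghd, nbogpa, nboggabm, nbogocm
  Position 0: all 'n' => match
  Position 1: all 'b' => match
  Position 2: all 'o' => match
  Position 3: all 'g' => match
  Position 4: ('h', 'p', 'g', 'o') => mismatch, stop
LCP = "nbog" (length 4)

4


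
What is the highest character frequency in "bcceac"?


Input: bcceac
Character counts:
  'a': 1
  'b': 1
  'c': 3
  'e': 1
Maximum frequency: 3

3


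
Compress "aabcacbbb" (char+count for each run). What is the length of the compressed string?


Input: aabcacbbb
Runs:
  'a' x 2 => "a2"
  'b' x 1 => "b1"
  'c' x 1 => "c1"
  'a' x 1 => "a1"
  'c' x 1 => "c1"
  'b' x 3 => "b3"
Compressed: "a2b1c1a1c1b3"
Compressed length: 12

12


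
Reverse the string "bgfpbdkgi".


Input: bgfpbdkgi
Reading characters right to left:
  Position 8: 'i'
  Position 7: 'g'
  Position 6: 'k'
  Position 5: 'd'
  Position 4: 'b'
  Position 3: 'p'
  Position 2: 'f'
  Position 1: 'g'
  Position 0: 'b'
Reversed: igkdbpfgb

igkdbpfgb


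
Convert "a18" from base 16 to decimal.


Input: "a18" in base 16
Positional expansion:
  Digit 'a' (value 10) x 16^2 = 2560
  Digit '1' (value 1) x 16^1 = 16
  Digit '8' (value 8) x 16^0 = 8
Sum = 2584

2584


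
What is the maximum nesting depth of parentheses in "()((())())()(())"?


Input: "()((())())()(())"
Tracking depth:
  Position 0 '(': depth becomes 1
  Position 1 ')': depth becomes 0
  Position 2 '(': depth becomes 1
  Position 3 '(': depth becomes 2
  Position 4 '(': depth becomes 3
  Position 5 ')': depth becomes 2
  Position 6 ')': depth becomes 1
  Position 7 '(': depth becomes 2
  Position 8 ')': depth becomes 1
  Position 9 ')': depth becomes 0
  Position 10 '(': depth becomes 1
  Position 11 ')': depth becomes 0
  Position 12 '(': depth becomes 1
  Position 13 '(': depth becomes 2
  Position 14 ')': depth becomes 1
  Position 15 ')': depth becomes 0
Maximum depth reached: 3

3


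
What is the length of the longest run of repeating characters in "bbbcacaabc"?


Input: "bbbcacaabc"
Scanning for longest run:
  Position 1 ('b'): continues run of 'b', length=2
  Position 2 ('b'): continues run of 'b', length=3
  Position 3 ('c'): new char, reset run to 1
  Position 4 ('a'): new char, reset run to 1
  Position 5 ('c'): new char, reset run to 1
  Position 6 ('a'): new char, reset run to 1
  Position 7 ('a'): continues run of 'a', length=2
  Position 8 ('b'): new char, reset run to 1
  Position 9 ('c'): new char, reset run to 1
Longest run: 'b' with length 3

3


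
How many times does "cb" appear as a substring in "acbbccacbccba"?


Searching for "cb" in "acbbccacbccba"
Scanning each position:
  Position 0: "ac" => no
  Position 1: "cb" => MATCH
  Position 2: "bb" => no
  Position 3: "bc" => no
  Position 4: "cc" => no
  Position 5: "ca" => no
  Position 6: "ac" => no
  Position 7: "cb" => MATCH
  Position 8: "bc" => no
  Position 9: "cc" => no
  Position 10: "cb" => MATCH
  Position 11: "ba" => no
Total occurrences: 3

3


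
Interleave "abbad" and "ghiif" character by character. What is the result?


Interleaving "abbad" and "ghiif":
  Position 0: 'a' from first, 'g' from second => "ag"
  Position 1: 'b' from first, 'h' from second => "bh"
  Position 2: 'b' from first, 'i' from second => "bi"
  Position 3: 'a' from first, 'i' from second => "ai"
  Position 4: 'd' from first, 'f' from second => "df"
Result: agbhbiaidf

agbhbiaidf


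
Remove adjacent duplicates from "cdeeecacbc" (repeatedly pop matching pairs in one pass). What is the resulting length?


Input: cdeeecacbc
Stack-based adjacent duplicate removal:
  Read 'c': push. Stack: c
  Read 'd': push. Stack: cd
  Read 'e': push. Stack: cde
  Read 'e': matches stack top 'e' => pop. Stack: cd
  Read 'e': push. Stack: cde
  Read 'c': push. Stack: cdec
  Read 'a': push. Stack: cdeca
  Read 'c': push. Stack: cdecac
  Read 'b': push. Stack: cdecacb
  Read 'c': push. Stack: cdecacbc
Final stack: "cdecacbc" (length 8)

8


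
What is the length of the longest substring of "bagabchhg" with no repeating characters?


Input: "bagabchhg"
Sliding window (track last position of each char):
  Position 0 ('b'): window [0,0] length 1 -- new best
  Position 1 ('a'): window [0,1] length 2 -- new best
  Position 2 ('g'): window [0,2] length 3 -- new best
  Position 3 ('a'): repeat (last at 1), move window start to 2
  Position 3 ('a'): window [2,3] length 2
  Position 4 ('b'): window [2,4] length 3
  Position 5 ('c'): window [2,5] length 4 -- new best
  Position 6 ('h'): window [2,6] length 5 -- new best
  Position 7 ('h'): repeat (last at 6), move window start to 7
  Position 7 ('h'): window [7,7] length 1
  Position 8 ('g'): window [7,8] length 2
Longest substring with no repeats: "gabch" with length 5

5


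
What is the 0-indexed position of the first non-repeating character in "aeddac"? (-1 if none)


Input: aeddac
Character frequencies:
  'a': 2
  'c': 1
  'd': 2
  'e': 1
Scanning left to right for freq == 1:
  Position 0 ('a'): freq=2, skip
  Position 1 ('e'): unique! => answer = 1

1


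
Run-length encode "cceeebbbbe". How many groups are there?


Input: cceeebbbbe
Scanning for consecutive runs:
  Group 1: 'c' x 2 (positions 0-1)
  Group 2: 'e' x 3 (positions 2-4)
  Group 3: 'b' x 4 (positions 5-8)
  Group 4: 'e' x 1 (positions 9-9)
Total groups: 4

4


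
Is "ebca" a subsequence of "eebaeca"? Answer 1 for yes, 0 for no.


Check if "ebca" is a subsequence of "eebaeca"
Greedy scan:
  Position 0 ('e'): matches sub[0] = 'e'
  Position 1 ('e'): no match needed
  Position 2 ('b'): matches sub[1] = 'b'
  Position 3 ('a'): no match needed
  Position 4 ('e'): no match needed
  Position 5 ('c'): matches sub[2] = 'c'
  Position 6 ('a'): matches sub[3] = 'a'
All 4 characters matched => is a subsequence

1


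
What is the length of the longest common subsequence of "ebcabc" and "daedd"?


LCS of "ebcabc" and "daedd"
DP table:
           d    a    e    d    d
      0    0    0    0    0    0
  e   0    0    0    1    1    1
  b   0    0    0    1    1    1
  c   0    0    0    1    1    1
  a   0    0    1    1    1    1
  b   0    0    1    1    1    1
  c   0    0    1    1    1    1
LCS length = dp[6][5] = 1

1


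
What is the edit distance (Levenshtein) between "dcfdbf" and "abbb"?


Computing edit distance: "dcfdbf" -> "abbb"
DP table:
           a    b    b    b
      0    1    2    3    4
  d   1    1    2    3    4
  c   2    2    2    3    4
  f   3    3    3    3    4
  d   4    4    4    4    4
  b   5    5    4    4    4
  f   6    6    5    5    5
Edit distance = dp[6][4] = 5

5


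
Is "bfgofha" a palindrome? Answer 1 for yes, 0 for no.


Input: bfgofha
Reversed: ahfogfb
  Compare pos 0 ('b') with pos 6 ('a'): MISMATCH
  Compare pos 1 ('f') with pos 5 ('h'): MISMATCH
  Compare pos 2 ('g') with pos 4 ('f'): MISMATCH
Result: not a palindrome

0


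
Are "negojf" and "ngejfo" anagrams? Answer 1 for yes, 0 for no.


Strings: "negojf", "ngejfo"
Sorted first:  efgjno
Sorted second: efgjno
Sorted forms match => anagrams

1


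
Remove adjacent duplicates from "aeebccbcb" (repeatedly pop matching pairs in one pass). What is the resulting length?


Input: aeebccbcb
Stack-based adjacent duplicate removal:
  Read 'a': push. Stack: a
  Read 'e': push. Stack: ae
  Read 'e': matches stack top 'e' => pop. Stack: a
  Read 'b': push. Stack: ab
  Read 'c': push. Stack: abc
  Read 'c': matches stack top 'c' => pop. Stack: ab
  Read 'b': matches stack top 'b' => pop. Stack: a
  Read 'c': push. Stack: ac
  Read 'b': push. Stack: acb
Final stack: "acb" (length 3)

3


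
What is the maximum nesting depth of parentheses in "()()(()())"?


Input: "()()(()())"
Tracking depth:
  Position 0 '(': depth becomes 1
  Position 1 ')': depth becomes 0
  Position 2 '(': depth becomes 1
  Position 3 ')': depth becomes 0
  Position 4 '(': depth becomes 1
  Position 5 '(': depth becomes 2
  Position 6 ')': depth becomes 1
  Position 7 '(': depth becomes 2
  Position 8 ')': depth becomes 1
  Position 9 ')': depth becomes 0
Maximum depth reached: 2

2


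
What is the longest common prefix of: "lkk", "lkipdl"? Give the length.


Words: lkk, lkipdl
  Position 0: all 'l' => match
  Position 1: all 'k' => match
  Position 2: ('k', 'i') => mismatch, stop
LCP = "lk" (length 2)

2


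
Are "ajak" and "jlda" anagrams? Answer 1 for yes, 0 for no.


Strings: "ajak", "jlda"
Sorted first:  aajk
Sorted second: adjl
Differ at position 1: 'a' vs 'd' => not anagrams

0


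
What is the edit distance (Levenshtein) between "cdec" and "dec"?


Computing edit distance: "cdec" -> "dec"
DP table:
           d    e    c
      0    1    2    3
  c   1    1    2    2
  d   2    1    2    3
  e   3    2    1    2
  c   4    3    2    1
Edit distance = dp[4][3] = 1

1


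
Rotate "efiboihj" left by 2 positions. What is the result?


Input: "efiboihj", rotate left by 2
First 2 characters: "ef"
Remaining characters: "iboihj"
Concatenate remaining + first: "iboihj" + "ef" = "iboihjef"

iboihjef


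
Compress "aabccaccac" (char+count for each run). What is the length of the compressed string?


Input: aabccaccac
Runs:
  'a' x 2 => "a2"
  'b' x 1 => "b1"
  'c' x 2 => "c2"
  'a' x 1 => "a1"
  'c' x 2 => "c2"
  'a' x 1 => "a1"
  'c' x 1 => "c1"
Compressed: "a2b1c2a1c2a1c1"
Compressed length: 14

14


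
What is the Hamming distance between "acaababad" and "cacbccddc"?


Comparing "acaababad" and "cacbccddc" position by position:
  Position 0: 'a' vs 'c' => differ
  Position 1: 'c' vs 'a' => differ
  Position 2: 'a' vs 'c' => differ
  Position 3: 'a' vs 'b' => differ
  Position 4: 'b' vs 'c' => differ
  Position 5: 'a' vs 'c' => differ
  Position 6: 'b' vs 'd' => differ
  Position 7: 'a' vs 'd' => differ
  Position 8: 'd' vs 'c' => differ
Total differences (Hamming distance): 9

9


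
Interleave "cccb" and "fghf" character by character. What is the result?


Interleaving "cccb" and "fghf":
  Position 0: 'c' from first, 'f' from second => "cf"
  Position 1: 'c' from first, 'g' from second => "cg"
  Position 2: 'c' from first, 'h' from second => "ch"
  Position 3: 'b' from first, 'f' from second => "bf"
Result: cfcgchbf

cfcgchbf


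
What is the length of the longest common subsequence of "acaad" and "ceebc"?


LCS of "acaad" and "ceebc"
DP table:
           c    e    e    b    c
      0    0    0    0    0    0
  a   0    0    0    0    0    0
  c   0    1    1    1    1    1
  a   0    1    1    1    1    1
  a   0    1    1    1    1    1
  d   0    1    1    1    1    1
LCS length = dp[5][5] = 1

1


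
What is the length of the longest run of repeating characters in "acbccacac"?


Input: "acbccacac"
Scanning for longest run:
  Position 1 ('c'): new char, reset run to 1
  Position 2 ('b'): new char, reset run to 1
  Position 3 ('c'): new char, reset run to 1
  Position 4 ('c'): continues run of 'c', length=2
  Position 5 ('a'): new char, reset run to 1
  Position 6 ('c'): new char, reset run to 1
  Position 7 ('a'): new char, reset run to 1
  Position 8 ('c'): new char, reset run to 1
Longest run: 'c' with length 2

2


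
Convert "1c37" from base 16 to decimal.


Input: "1c37" in base 16
Positional expansion:
  Digit '1' (value 1) x 16^3 = 4096
  Digit 'c' (value 12) x 16^2 = 3072
  Digit '3' (value 3) x 16^1 = 48
  Digit '7' (value 7) x 16^0 = 7
Sum = 7223

7223


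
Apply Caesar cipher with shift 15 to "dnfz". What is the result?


Caesar cipher: shift "dnfz" by 15
  'd' (pos 3) + 15 = pos 18 = 's'
  'n' (pos 13) + 15 = pos 2 = 'c'
  'f' (pos 5) + 15 = pos 20 = 'u'
  'z' (pos 25) + 15 = pos 14 = 'o'
Result: scuo

scuo


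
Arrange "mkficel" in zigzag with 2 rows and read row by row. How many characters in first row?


Zigzag "mkficel" into 2 rows:
Placing characters:
  'm' => row 0
  'k' => row 1
  'f' => row 0
  'i' => row 1
  'c' => row 0
  'e' => row 1
  'l' => row 0
Rows:
  Row 0: "mfcl"
  Row 1: "kie"
First row length: 4

4


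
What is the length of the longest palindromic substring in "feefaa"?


Input: "feefaa"
Checking substrings for palindromes:
  [0:4] "feef" (len 4) => palindrome
  [1:3] "ee" (len 2) => palindrome
  [4:6] "aa" (len 2) => palindrome
Longest palindromic substring: "feef" with length 4

4


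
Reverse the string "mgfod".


Input: mgfod
Reading characters right to left:
  Position 4: 'd'
  Position 3: 'o'
  Position 2: 'f'
  Position 1: 'g'
  Position 0: 'm'
Reversed: dofgm

dofgm


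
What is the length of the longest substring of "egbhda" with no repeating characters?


Input: "egbhda"
Sliding window (track last position of each char):
  Position 0 ('e'): window [0,0] length 1 -- new best
  Position 1 ('g'): window [0,1] length 2 -- new best
  Position 2 ('b'): window [0,2] length 3 -- new best
  Position 3 ('h'): window [0,3] length 4 -- new best
  Position 4 ('d'): window [0,4] length 5 -- new best
  Position 5 ('a'): window [0,5] length 6 -- new best
Longest substring with no repeats: "egbhda" with length 6

6


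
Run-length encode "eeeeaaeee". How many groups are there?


Input: eeeeaaeee
Scanning for consecutive runs:
  Group 1: 'e' x 4 (positions 0-3)
  Group 2: 'a' x 2 (positions 4-5)
  Group 3: 'e' x 3 (positions 6-8)
Total groups: 3

3


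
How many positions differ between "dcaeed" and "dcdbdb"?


Comparing "dcaeed" and "dcdbdb" position by position:
  Position 0: 'd' vs 'd' => same
  Position 1: 'c' vs 'c' => same
  Position 2: 'a' vs 'd' => DIFFER
  Position 3: 'e' vs 'b' => DIFFER
  Position 4: 'e' vs 'd' => DIFFER
  Position 5: 'd' vs 'b' => DIFFER
Positions that differ: 4

4


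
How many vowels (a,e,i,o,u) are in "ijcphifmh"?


Input: ijcphifmh
Checking each character:
  'i' at position 0: vowel (running total: 1)
  'j' at position 1: consonant
  'c' at position 2: consonant
  'p' at position 3: consonant
  'h' at position 4: consonant
  'i' at position 5: vowel (running total: 2)
  'f' at position 6: consonant
  'm' at position 7: consonant
  'h' at position 8: consonant
Total vowels: 2

2


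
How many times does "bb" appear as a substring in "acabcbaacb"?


Searching for "bb" in "acabcbaacb"
Scanning each position:
  Position 0: "ac" => no
  Position 1: "ca" => no
  Position 2: "ab" => no
  Position 3: "bc" => no
  Position 4: "cb" => no
  Position 5: "ba" => no
  Position 6: "aa" => no
  Position 7: "ac" => no
  Position 8: "cb" => no
Total occurrences: 0

0


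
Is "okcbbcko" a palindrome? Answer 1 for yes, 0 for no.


Input: okcbbcko
Reversed: okcbbcko
  Compare pos 0 ('o') with pos 7 ('o'): match
  Compare pos 1 ('k') with pos 6 ('k'): match
  Compare pos 2 ('c') with pos 5 ('c'): match
  Compare pos 3 ('b') with pos 4 ('b'): match
Result: palindrome

1


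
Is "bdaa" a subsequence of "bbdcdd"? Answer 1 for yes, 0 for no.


Check if "bdaa" is a subsequence of "bbdcdd"
Greedy scan:
  Position 0 ('b'): matches sub[0] = 'b'
  Position 1 ('b'): no match needed
  Position 2 ('d'): matches sub[1] = 'd'
  Position 3 ('c'): no match needed
  Position 4 ('d'): no match needed
  Position 5 ('d'): no match needed
Only matched 2/4 characters => not a subsequence

0


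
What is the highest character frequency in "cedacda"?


Input: cedacda
Character counts:
  'a': 2
  'c': 2
  'd': 2
  'e': 1
Maximum frequency: 2

2


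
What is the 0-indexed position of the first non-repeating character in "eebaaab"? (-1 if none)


Input: eebaaab
Character frequencies:
  'a': 3
  'b': 2
  'e': 2
Scanning left to right for freq == 1:
  Position 0 ('e'): freq=2, skip
  Position 1 ('e'): freq=2, skip
  Position 2 ('b'): freq=2, skip
  Position 3 ('a'): freq=3, skip
  Position 4 ('a'): freq=3, skip
  Position 5 ('a'): freq=3, skip
  Position 6 ('b'): freq=2, skip
  No unique character found => answer = -1

-1


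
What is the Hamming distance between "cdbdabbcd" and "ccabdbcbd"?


Comparing "cdbdabbcd" and "ccabdbcbd" position by position:
  Position 0: 'c' vs 'c' => same
  Position 1: 'd' vs 'c' => differ
  Position 2: 'b' vs 'a' => differ
  Position 3: 'd' vs 'b' => differ
  Position 4: 'a' vs 'd' => differ
  Position 5: 'b' vs 'b' => same
  Position 6: 'b' vs 'c' => differ
  Position 7: 'c' vs 'b' => differ
  Position 8: 'd' vs 'd' => same
Total differences (Hamming distance): 6

6


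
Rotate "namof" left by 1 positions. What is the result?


Input: "namof", rotate left by 1
First 1 characters: "n"
Remaining characters: "amof"
Concatenate remaining + first: "amof" + "n" = "amofn"

amofn


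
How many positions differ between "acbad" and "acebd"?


Comparing "acbad" and "acebd" position by position:
  Position 0: 'a' vs 'a' => same
  Position 1: 'c' vs 'c' => same
  Position 2: 'b' vs 'e' => DIFFER
  Position 3: 'a' vs 'b' => DIFFER
  Position 4: 'd' vs 'd' => same
Positions that differ: 2

2


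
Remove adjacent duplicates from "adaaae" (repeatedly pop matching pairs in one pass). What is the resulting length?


Input: adaaae
Stack-based adjacent duplicate removal:
  Read 'a': push. Stack: a
  Read 'd': push. Stack: ad
  Read 'a': push. Stack: ada
  Read 'a': matches stack top 'a' => pop. Stack: ad
  Read 'a': push. Stack: ada
  Read 'e': push. Stack: adae
Final stack: "adae" (length 4)

4


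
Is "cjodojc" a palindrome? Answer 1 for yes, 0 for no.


Input: cjodojc
Reversed: cjodojc
  Compare pos 0 ('c') with pos 6 ('c'): match
  Compare pos 1 ('j') with pos 5 ('j'): match
  Compare pos 2 ('o') with pos 4 ('o'): match
Result: palindrome

1


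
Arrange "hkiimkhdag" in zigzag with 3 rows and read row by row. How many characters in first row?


Zigzag "hkiimkhdag" into 3 rows:
Placing characters:
  'h' => row 0
  'k' => row 1
  'i' => row 2
  'i' => row 1
  'm' => row 0
  'k' => row 1
  'h' => row 2
  'd' => row 1
  'a' => row 0
  'g' => row 1
Rows:
  Row 0: "hma"
  Row 1: "kikdg"
  Row 2: "ih"
First row length: 3

3


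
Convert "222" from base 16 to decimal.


Input: "222" in base 16
Positional expansion:
  Digit '2' (value 2) x 16^2 = 512
  Digit '2' (value 2) x 16^1 = 32
  Digit '2' (value 2) x 16^0 = 2
Sum = 546

546


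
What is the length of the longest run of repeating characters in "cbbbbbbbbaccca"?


Input: "cbbbbbbbbaccca"
Scanning for longest run:
  Position 1 ('b'): new char, reset run to 1
  Position 2 ('b'): continues run of 'b', length=2
  Position 3 ('b'): continues run of 'b', length=3
  Position 4 ('b'): continues run of 'b', length=4
  Position 5 ('b'): continues run of 'b', length=5
  Position 6 ('b'): continues run of 'b', length=6
  Position 7 ('b'): continues run of 'b', length=7
  Position 8 ('b'): continues run of 'b', length=8
  Position 9 ('a'): new char, reset run to 1
  Position 10 ('c'): new char, reset run to 1
  Position 11 ('c'): continues run of 'c', length=2
  Position 12 ('c'): continues run of 'c', length=3
  Position 13 ('a'): new char, reset run to 1
Longest run: 'b' with length 8

8


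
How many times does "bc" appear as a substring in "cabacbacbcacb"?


Searching for "bc" in "cabacbacbcacb"
Scanning each position:
  Position 0: "ca" => no
  Position 1: "ab" => no
  Position 2: "ba" => no
  Position 3: "ac" => no
  Position 4: "cb" => no
  Position 5: "ba" => no
  Position 6: "ac" => no
  Position 7: "cb" => no
  Position 8: "bc" => MATCH
  Position 9: "ca" => no
  Position 10: "ac" => no
  Position 11: "cb" => no
Total occurrences: 1

1


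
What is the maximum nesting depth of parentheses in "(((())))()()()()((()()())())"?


Input: "(((())))()()()()((()()())())"
Tracking depth:
  Position 0 '(': depth becomes 1
  Position 1 '(': depth becomes 2
  Position 2 '(': depth becomes 3
  Position 3 '(': depth becomes 4
  Position 4 ')': depth becomes 3
  Position 5 ')': depth becomes 2
  Position 6 ')': depth becomes 1
  Position 7 ')': depth becomes 0
  Position 8 '(': depth becomes 1
  Position 9 ')': depth becomes 0
  Position 10 '(': depth becomes 1
  Position 11 ')': depth becomes 0
  Position 12 '(': depth becomes 1
  Position 13 ')': depth becomes 0
  Position 14 '(': depth becomes 1
  Position 15 ')': depth becomes 0
  Position 16 '(': depth becomes 1
  Position 17 '(': depth becomes 2
  Position 18 '(': depth becomes 3
  Position 19 ')': depth becomes 2
  Position 20 '(': depth becomes 3
  Position 21 ')': depth becomes 2
  Position 22 '(': depth becomes 3
  Position 23 ')': depth becomes 2
  Position 24 ')': depth becomes 1
  Position 25 '(': depth becomes 2
  Position 26 ')': depth becomes 1
  Position 27 ')': depth becomes 0
Maximum depth reached: 4

4


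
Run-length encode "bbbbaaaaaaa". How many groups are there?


Input: bbbbaaaaaaa
Scanning for consecutive runs:
  Group 1: 'b' x 4 (positions 0-3)
  Group 2: 'a' x 7 (positions 4-10)
Total groups: 2

2


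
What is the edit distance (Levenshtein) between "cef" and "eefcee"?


Computing edit distance: "cef" -> "eefcee"
DP table:
           e    e    f    c    e    e
      0    1    2    3    4    5    6
  c   1    1    2    3    3    4    5
  e   2    1    1    2    3    3    4
  f   3    2    2    1    2    3    4
Edit distance = dp[3][6] = 4

4


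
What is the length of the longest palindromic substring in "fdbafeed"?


Input: "fdbafeed"
Checking substrings for palindromes:
  [5:7] "ee" (len 2) => palindrome
Longest palindromic substring: "ee" with length 2

2


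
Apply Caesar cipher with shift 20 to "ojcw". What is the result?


Caesar cipher: shift "ojcw" by 20
  'o' (pos 14) + 20 = pos 8 = 'i'
  'j' (pos 9) + 20 = pos 3 = 'd'
  'c' (pos 2) + 20 = pos 22 = 'w'
  'w' (pos 22) + 20 = pos 16 = 'q'
Result: idwq

idwq


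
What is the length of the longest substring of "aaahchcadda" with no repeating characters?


Input: "aaahchcadda"
Sliding window (track last position of each char):
  Position 0 ('a'): window [0,0] length 1 -- new best
  Position 1 ('a'): repeat (last at 0), move window start to 1
  Position 1 ('a'): window [1,1] length 1
  Position 2 ('a'): repeat (last at 1), move window start to 2
  Position 2 ('a'): window [2,2] length 1
  Position 3 ('h'): window [2,3] length 2 -- new best
  Position 4 ('c'): window [2,4] length 3 -- new best
  Position 5 ('h'): repeat (last at 3), move window start to 4
  Position 5 ('h'): window [4,5] length 2
  Position 6 ('c'): repeat (last at 4), move window start to 5
  Position 6 ('c'): window [5,6] length 2
  Position 7 ('a'): window [5,7] length 3
  Position 8 ('d'): window [5,8] length 4 -- new best
  Position 9 ('d'): repeat (last at 8), move window start to 9
  Position 9 ('d'): window [9,9] length 1
  Position 10 ('a'): window [9,10] length 2
Longest substring with no repeats: "hcad" with length 4

4


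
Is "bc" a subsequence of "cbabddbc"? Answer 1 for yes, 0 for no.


Check if "bc" is a subsequence of "cbabddbc"
Greedy scan:
  Position 0 ('c'): no match needed
  Position 1 ('b'): matches sub[0] = 'b'
  Position 2 ('a'): no match needed
  Position 3 ('b'): no match needed
  Position 4 ('d'): no match needed
  Position 5 ('d'): no match needed
  Position 6 ('b'): no match needed
  Position 7 ('c'): matches sub[1] = 'c'
All 2 characters matched => is a subsequence

1


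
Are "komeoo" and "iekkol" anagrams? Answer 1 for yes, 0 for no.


Strings: "komeoo", "iekkol"
Sorted first:  ekmooo
Sorted second: eikklo
Differ at position 1: 'k' vs 'i' => not anagrams

0


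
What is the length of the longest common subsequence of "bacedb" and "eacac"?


LCS of "bacedb" and "eacac"
DP table:
           e    a    c    a    c
      0    0    0    0    0    0
  b   0    0    0    0    0    0
  a   0    0    1    1    1    1
  c   0    0    1    2    2    2
  e   0    1    1    2    2    2
  d   0    1    1    2    2    2
  b   0    1    1    2    2    2
LCS length = dp[6][5] = 2

2


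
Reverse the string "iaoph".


Input: iaoph
Reading characters right to left:
  Position 4: 'h'
  Position 3: 'p'
  Position 2: 'o'
  Position 1: 'a'
  Position 0: 'i'
Reversed: hpoai

hpoai


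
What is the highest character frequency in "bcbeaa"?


Input: bcbeaa
Character counts:
  'a': 2
  'b': 2
  'c': 1
  'e': 1
Maximum frequency: 2

2


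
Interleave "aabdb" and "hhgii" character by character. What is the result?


Interleaving "aabdb" and "hhgii":
  Position 0: 'a' from first, 'h' from second => "ah"
  Position 1: 'a' from first, 'h' from second => "ah"
  Position 2: 'b' from first, 'g' from second => "bg"
  Position 3: 'd' from first, 'i' from second => "di"
  Position 4: 'b' from first, 'i' from second => "bi"
Result: ahahbgdibi

ahahbgdibi


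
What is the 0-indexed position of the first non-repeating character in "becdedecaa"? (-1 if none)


Input: becdedecaa
Character frequencies:
  'a': 2
  'b': 1
  'c': 2
  'd': 2
  'e': 3
Scanning left to right for freq == 1:
  Position 0 ('b'): unique! => answer = 0

0


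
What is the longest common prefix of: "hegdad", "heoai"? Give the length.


Words: hegdad, heoai
  Position 0: all 'h' => match
  Position 1: all 'e' => match
  Position 2: ('g', 'o') => mismatch, stop
LCP = "he" (length 2)

2


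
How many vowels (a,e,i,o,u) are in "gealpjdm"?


Input: gealpjdm
Checking each character:
  'g' at position 0: consonant
  'e' at position 1: vowel (running total: 1)
  'a' at position 2: vowel (running total: 2)
  'l' at position 3: consonant
  'p' at position 4: consonant
  'j' at position 5: consonant
  'd' at position 6: consonant
  'm' at position 7: consonant
Total vowels: 2

2


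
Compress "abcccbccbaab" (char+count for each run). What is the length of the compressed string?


Input: abcccbccbaab
Runs:
  'a' x 1 => "a1"
  'b' x 1 => "b1"
  'c' x 3 => "c3"
  'b' x 1 => "b1"
  'c' x 2 => "c2"
  'b' x 1 => "b1"
  'a' x 2 => "a2"
  'b' x 1 => "b1"
Compressed: "a1b1c3b1c2b1a2b1"
Compressed length: 16

16


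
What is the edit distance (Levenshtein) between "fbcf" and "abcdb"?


Computing edit distance: "fbcf" -> "abcdb"
DP table:
           a    b    c    d    b
      0    1    2    3    4    5
  f   1    1    2    3    4    5
  b   2    2    1    2    3    4
  c   3    3    2    1    2    3
  f   4    4    3    2    2    3
Edit distance = dp[4][5] = 3

3


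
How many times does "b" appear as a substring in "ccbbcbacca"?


Searching for "b" in "ccbbcbacca"
Scanning each position:
  Position 0: "c" => no
  Position 1: "c" => no
  Position 2: "b" => MATCH
  Position 3: "b" => MATCH
  Position 4: "c" => no
  Position 5: "b" => MATCH
  Position 6: "a" => no
  Position 7: "c" => no
  Position 8: "c" => no
  Position 9: "a" => no
Total occurrences: 3

3


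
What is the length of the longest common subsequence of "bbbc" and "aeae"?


LCS of "bbbc" and "aeae"
DP table:
           a    e    a    e
      0    0    0    0    0
  b   0    0    0    0    0
  b   0    0    0    0    0
  b   0    0    0    0    0
  c   0    0    0    0    0
LCS length = dp[4][4] = 0

0


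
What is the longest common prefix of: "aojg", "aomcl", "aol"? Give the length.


Words: aojg, aomcl, aol
  Position 0: all 'a' => match
  Position 1: all 'o' => match
  Position 2: ('j', 'm', 'l') => mismatch, stop
LCP = "ao" (length 2)

2


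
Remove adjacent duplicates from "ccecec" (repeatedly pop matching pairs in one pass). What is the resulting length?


Input: ccecec
Stack-based adjacent duplicate removal:
  Read 'c': push. Stack: c
  Read 'c': matches stack top 'c' => pop. Stack: (empty)
  Read 'e': push. Stack: e
  Read 'c': push. Stack: ec
  Read 'e': push. Stack: ece
  Read 'c': push. Stack: ecec
Final stack: "ecec" (length 4)

4


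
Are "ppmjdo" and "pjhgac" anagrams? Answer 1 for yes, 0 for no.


Strings: "ppmjdo", "pjhgac"
Sorted first:  djmopp
Sorted second: acghjp
Differ at position 0: 'd' vs 'a' => not anagrams

0


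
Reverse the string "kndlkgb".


Input: kndlkgb
Reading characters right to left:
  Position 6: 'b'
  Position 5: 'g'
  Position 4: 'k'
  Position 3: 'l'
  Position 2: 'd'
  Position 1: 'n'
  Position 0: 'k'
Reversed: bgkldnk

bgkldnk


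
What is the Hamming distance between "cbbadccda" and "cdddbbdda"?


Comparing "cbbadccda" and "cdddbbdda" position by position:
  Position 0: 'c' vs 'c' => same
  Position 1: 'b' vs 'd' => differ
  Position 2: 'b' vs 'd' => differ
  Position 3: 'a' vs 'd' => differ
  Position 4: 'd' vs 'b' => differ
  Position 5: 'c' vs 'b' => differ
  Position 6: 'c' vs 'd' => differ
  Position 7: 'd' vs 'd' => same
  Position 8: 'a' vs 'a' => same
Total differences (Hamming distance): 6

6


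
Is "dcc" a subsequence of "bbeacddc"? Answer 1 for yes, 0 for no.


Check if "dcc" is a subsequence of "bbeacddc"
Greedy scan:
  Position 0 ('b'): no match needed
  Position 1 ('b'): no match needed
  Position 2 ('e'): no match needed
  Position 3 ('a'): no match needed
  Position 4 ('c'): no match needed
  Position 5 ('d'): matches sub[0] = 'd'
  Position 6 ('d'): no match needed
  Position 7 ('c'): matches sub[1] = 'c'
Only matched 2/3 characters => not a subsequence

0


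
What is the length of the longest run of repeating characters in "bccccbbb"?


Input: "bccccbbb"
Scanning for longest run:
  Position 1 ('c'): new char, reset run to 1
  Position 2 ('c'): continues run of 'c', length=2
  Position 3 ('c'): continues run of 'c', length=3
  Position 4 ('c'): continues run of 'c', length=4
  Position 5 ('b'): new char, reset run to 1
  Position 6 ('b'): continues run of 'b', length=2
  Position 7 ('b'): continues run of 'b', length=3
Longest run: 'c' with length 4

4


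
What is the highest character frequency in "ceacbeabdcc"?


Input: ceacbeabdcc
Character counts:
  'a': 2
  'b': 2
  'c': 4
  'd': 1
  'e': 2
Maximum frequency: 4

4


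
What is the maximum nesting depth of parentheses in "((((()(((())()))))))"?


Input: "((((()(((())()))))))"
Tracking depth:
  Position 0 '(': depth becomes 1
  Position 1 '(': depth becomes 2
  Position 2 '(': depth becomes 3
  Position 3 '(': depth becomes 4
  Position 4 '(': depth becomes 5
  Position 5 ')': depth becomes 4
  Position 6 '(': depth becomes 5
  Position 7 '(': depth becomes 6
  Position 8 '(': depth becomes 7
  Position 9 '(': depth becomes 8
  Position 10 ')': depth becomes 7
  Position 11 ')': depth becomes 6
  Position 12 '(': depth becomes 7
  Position 13 ')': depth becomes 6
  Position 14 ')': depth becomes 5
  Position 15 ')': depth becomes 4
  Position 16 ')': depth becomes 3
  Position 17 ')': depth becomes 2
  Position 18 ')': depth becomes 1
  Position 19 ')': depth becomes 0
Maximum depth reached: 8

8


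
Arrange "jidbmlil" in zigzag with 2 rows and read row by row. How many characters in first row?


Zigzag "jidbmlil" into 2 rows:
Placing characters:
  'j' => row 0
  'i' => row 1
  'd' => row 0
  'b' => row 1
  'm' => row 0
  'l' => row 1
  'i' => row 0
  'l' => row 1
Rows:
  Row 0: "jdmi"
  Row 1: "ibll"
First row length: 4

4


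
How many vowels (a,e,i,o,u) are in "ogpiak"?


Input: ogpiak
Checking each character:
  'o' at position 0: vowel (running total: 1)
  'g' at position 1: consonant
  'p' at position 2: consonant
  'i' at position 3: vowel (running total: 2)
  'a' at position 4: vowel (running total: 3)
  'k' at position 5: consonant
Total vowels: 3

3


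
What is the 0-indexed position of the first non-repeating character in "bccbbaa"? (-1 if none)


Input: bccbbaa
Character frequencies:
  'a': 2
  'b': 3
  'c': 2
Scanning left to right for freq == 1:
  Position 0 ('b'): freq=3, skip
  Position 1 ('c'): freq=2, skip
  Position 2 ('c'): freq=2, skip
  Position 3 ('b'): freq=3, skip
  Position 4 ('b'): freq=3, skip
  Position 5 ('a'): freq=2, skip
  Position 6 ('a'): freq=2, skip
  No unique character found => answer = -1

-1


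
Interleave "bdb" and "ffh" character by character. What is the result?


Interleaving "bdb" and "ffh":
  Position 0: 'b' from first, 'f' from second => "bf"
  Position 1: 'd' from first, 'f' from second => "df"
  Position 2: 'b' from first, 'h' from second => "bh"
Result: bfdfbh

bfdfbh


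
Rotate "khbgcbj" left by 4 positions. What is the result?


Input: "khbgcbj", rotate left by 4
First 4 characters: "khbg"
Remaining characters: "cbj"
Concatenate remaining + first: "cbj" + "khbg" = "cbjkhbg"

cbjkhbg


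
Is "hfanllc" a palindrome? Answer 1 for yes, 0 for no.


Input: hfanllc
Reversed: cllnafh
  Compare pos 0 ('h') with pos 6 ('c'): MISMATCH
  Compare pos 1 ('f') with pos 5 ('l'): MISMATCH
  Compare pos 2 ('a') with pos 4 ('l'): MISMATCH
Result: not a palindrome

0


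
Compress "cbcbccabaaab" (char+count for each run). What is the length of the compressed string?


Input: cbcbccabaaab
Runs:
  'c' x 1 => "c1"
  'b' x 1 => "b1"
  'c' x 1 => "c1"
  'b' x 1 => "b1"
  'c' x 2 => "c2"
  'a' x 1 => "a1"
  'b' x 1 => "b1"
  'a' x 3 => "a3"
  'b' x 1 => "b1"
Compressed: "c1b1c1b1c2a1b1a3b1"
Compressed length: 18

18


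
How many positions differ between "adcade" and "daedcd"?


Comparing "adcade" and "daedcd" position by position:
  Position 0: 'a' vs 'd' => DIFFER
  Position 1: 'd' vs 'a' => DIFFER
  Position 2: 'c' vs 'e' => DIFFER
  Position 3: 'a' vs 'd' => DIFFER
  Position 4: 'd' vs 'c' => DIFFER
  Position 5: 'e' vs 'd' => DIFFER
Positions that differ: 6

6


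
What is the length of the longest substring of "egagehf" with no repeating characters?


Input: "egagehf"
Sliding window (track last position of each char):
  Position 0 ('e'): window [0,0] length 1 -- new best
  Position 1 ('g'): window [0,1] length 2 -- new best
  Position 2 ('a'): window [0,2] length 3 -- new best
  Position 3 ('g'): repeat (last at 1), move window start to 2
  Position 3 ('g'): window [2,3] length 2
  Position 4 ('e'): window [2,4] length 3
  Position 5 ('h'): window [2,5] length 4 -- new best
  Position 6 ('f'): window [2,6] length 5 -- new best
Longest substring with no repeats: "agehf" with length 5

5


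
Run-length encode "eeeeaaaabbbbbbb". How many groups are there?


Input: eeeeaaaabbbbbbb
Scanning for consecutive runs:
  Group 1: 'e' x 4 (positions 0-3)
  Group 2: 'a' x 4 (positions 4-7)
  Group 3: 'b' x 7 (positions 8-14)
Total groups: 3

3


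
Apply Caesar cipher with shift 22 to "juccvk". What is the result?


Caesar cipher: shift "juccvk" by 22
  'j' (pos 9) + 22 = pos 5 = 'f'
  'u' (pos 20) + 22 = pos 16 = 'q'
  'c' (pos 2) + 22 = pos 24 = 'y'
  'c' (pos 2) + 22 = pos 24 = 'y'
  'v' (pos 21) + 22 = pos 17 = 'r'
  'k' (pos 10) + 22 = pos 6 = 'g'
Result: fqyyrg

fqyyrg


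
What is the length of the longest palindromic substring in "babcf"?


Input: "babcf"
Checking substrings for palindromes:
  [0:3] "bab" (len 3) => palindrome
Longest palindromic substring: "bab" with length 3

3
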